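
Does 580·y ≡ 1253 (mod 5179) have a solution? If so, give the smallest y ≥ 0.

654

gcd(580, 5179) = 1, so a unique solution mod 5179 exists.
580⁻¹ ≡ 4295 (mod 5179).
y ≡ 4295·1253 ≡ 654 (mod 5179).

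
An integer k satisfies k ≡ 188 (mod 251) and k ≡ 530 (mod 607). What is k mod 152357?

251⁻¹ mod 607: 251·237 ≡ 1 (mod 607), so 251⁻¹ ≡ 237.
k = 188 + 251·((530 − 188)·237 mod 607) = 188 + 251·323 = 81261.
Check: 81261 mod 251 = 188, 81261 mod 607 = 530. ✓

81261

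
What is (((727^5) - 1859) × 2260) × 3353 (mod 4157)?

2328

(727)^5 ≡ 3011 (mod 4157)
3011 - 1859 = 1152
1152 × 2260 = 2603520 ≡ 1238 (mod 4157)
1238 × 3353 = 4151014 ≡ 2328 (mod 4157)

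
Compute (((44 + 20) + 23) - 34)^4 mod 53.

0

44 + 20 = 64 ≡ 11 (mod 53)
11 + 23 = 34
34 - 34 = 0
(0)^4 ≡ 0 (mod 53)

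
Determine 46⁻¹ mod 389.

296

389 = 8×46 + 21
46 = 2×21 + 4
21 = 5×4 + 1
4 = 4×1 + 0
gcd(46, 389) = 1, so the inverse exists.
Bézout: 1 = 11×389 − 93×46.
So 46⁻¹ ≡ −93 ≡ 296 (mod 389).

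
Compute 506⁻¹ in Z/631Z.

106

631 = 1·506 + 125
506 = 4·125 + 6
125 = 20·6 + 5
6 = 1·5 + 1
5 = 5·1 + 0
gcd(506, 631) = 1, so the inverse exists.
Back-substitute for 1:
1 = 1·6 − 1·5
  = −1·125 + 21·6
  = 21·506 − 85·125
  = −85·631 + 106·506
So 506⁻¹ ≡ 106 (mod 631).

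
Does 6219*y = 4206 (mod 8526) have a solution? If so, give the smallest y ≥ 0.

2648

gcd(6219, 8526) = 3, and 3 | 4206, so solutions exist.
Divide through by 3: 2073*y ≡ 1402 mod 2842.
2073⁻¹ ≡ 85 (mod 2842).
y ≡ 85*1402 ≡ 2648 (mod 2842).
The smallest non-negative solution is y = 2648.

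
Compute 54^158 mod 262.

138

By square-and-multiply:
158 in binary is 10011110, i.e. 158 = 128 + 16 + 8 + 4 + 2.
54^1 ≡ 54 (mod 262)
54^2 ≡ 54^2 = 2916 ≡ 34 (mod 262)
54^4 ≡ 34^2 = 1156 ≡ 108 (mod 262)
54^8 ≡ 108^2 = 11664 ≡ 136 (mod 262)
54^16 ≡ 136^2 = 18496 ≡ 156 (mod 262)
54^32 ≡ 156^2 = 24336 ≡ 232 (mod 262)
54^64 ≡ 232^2 = 53824 ≡ 114 (mod 262)
54^128 ≡ 114^2 = 12996 ≡ 158 (mod 262)
54^158 = 54^128 × 54^16 × 54^8 × 54^4 × 54^2 ≡ 158 × 156 × 136 × 108 × 34 (mod 262).
Accumulate the product:
158 × 156 = 24648 ≡ 20
20 × 136 = 2720 ≡ 100
100 × 108 = 10800 ≡ 58
58 × 34 = 1972 ≡ 138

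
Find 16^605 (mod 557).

Using repeated squaring:
605 in binary is 1001011101, i.e. 605 = 512 + 64 + 16 + 8 + 4 + 1.
16^1 ≡ 16 (mod 557)
16^2 ≡ 16^2 = 256 (mod 557)
16^4 ≡ 256^2 = 65536 ≡ 367 (mod 557)
16^8 ≡ 367^2 = 134689 ≡ 452 (mod 557)
16^16 ≡ 452^2 = 204304 ≡ 442 (mod 557)
16^32 ≡ 442^2 = 195364 ≡ 414 (mod 557)
16^64 ≡ 414^2 = 171396 ≡ 397 (mod 557)
16^128 ≡ 397^2 = 157609 ≡ 535 (mod 557)
16^256 ≡ 535^2 = 286225 ≡ 484 (mod 557)
16^512 ≡ 484^2 = 234256 ≡ 316 (mod 557)
16^605 = 16^512 × 16^64 × 16^16 × 16^8 × 16^4 × 16^1 ≡ 316 × 397 × 442 × 452 × 367 × 16 (mod 557).
Accumulate the product:
316 × 397 = 125452 ≡ 127
127 × 442 = 56134 ≡ 434
434 × 452 = 196168 ≡ 104
104 × 367 = 38168 ≡ 292
292 × 16 = 4672 ≡ 216

216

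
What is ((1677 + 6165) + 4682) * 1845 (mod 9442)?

2206

1677 + 6165 = 7842
7842 + 4682 = 12524 ≡ 3082 (mod 9442)
3082 * 1845 = 5686290 ≡ 2206 (mod 9442)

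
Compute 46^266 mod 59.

Compute successive squares:
46^1 ≡ 46 (mod 59)
46^2 ≡ 46^2 = 2116 ≡ 51 (mod 59)
46^4 ≡ 51^2 = 2601 ≡ 5 (mod 59)
46^8 ≡ 5^2 = 25 (mod 59)
46^16 ≡ 25^2 = 625 ≡ 35 (mod 59)
46^32 ≡ 35^2 = 1225 ≡ 45 (mod 59)
46^64 ≡ 45^2 = 2025 ≡ 19 (mod 59)
46^128 ≡ 19^2 = 361 ≡ 7 (mod 59)
46^256 ≡ 7^2 = 49 (mod 59)
46^266 = 46^256 · 46^8 · 46^2 ≡ 49 · 25 · 51 (mod 59).
Accumulate the product:
49 · 25 = 1225 ≡ 45
45 · 51 = 2295 ≡ 53

53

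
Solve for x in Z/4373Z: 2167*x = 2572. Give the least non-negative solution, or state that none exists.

653

gcd(2167, 4373) = 1, so a unique solution mod 4373 exists.
2167⁻¹ ≡ 1794 (mod 4373).
x ≡ 1794*2572 ≡ 653 (mod 4373).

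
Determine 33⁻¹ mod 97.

Apply the Euclidean algorithm and back-substitute:
97 = 2×33 + 31
33 = 1×31 + 2
31 = 15×2 + 1
2 = 2×1 + 0
gcd(33, 97) = 1, so the inverse exists.
Bézout: 1 = 16×97 − 47×33.
So 33⁻¹ ≡ −47 ≡ 50 (mod 97).

50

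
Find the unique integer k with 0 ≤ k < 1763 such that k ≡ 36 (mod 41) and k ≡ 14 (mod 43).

487

41⁻¹ mod 43: 41*21 ≡ 1 (mod 43), so 41⁻¹ ≡ 21.
k = 36 + 41*((14 − 36)*21 mod 43) = 36 + 41*11 = 487.
Check: 487 mod 41 = 36, 487 mod 43 = 14. ✓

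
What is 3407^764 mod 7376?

764 in binary is 1011111100, i.e. 764 = 512 + 128 + 64 + 32 + 16 + 8 + 4.
3407^1 ≡ 3407 (mod 7376)
3407^2 ≡ 3407^2 = 11607649 ≡ 5201 (mod 7376)
3407^4 ≡ 5201^2 = 27050401 ≡ 2609 (mod 7376)
3407^8 ≡ 2609^2 = 6806881 ≡ 6209 (mod 7376)
3407^16 ≡ 6209^2 = 38551681 ≡ 4705 (mod 7376)
3407^32 ≡ 4705^2 = 22137025 ≡ 1649 (mod 7376)
3407^64 ≡ 1649^2 = 2719201 ≡ 4833 (mod 7376)
3407^128 ≡ 4833^2 = 23357889 ≡ 5473 (mod 7376)
3407^256 ≡ 5473^2 = 29953729 ≡ 7169 (mod 7376)
3407^512 ≡ 7169^2 = 51394561 ≡ 5969 (mod 7376)
3407^764 = 3407^512 * 3407^128 * 3407^64 * 3407^32 * 3407^16 * 3407^8 * 3407^4 ≡ 5969 * 5473 * 4833 * 1649 * 4705 * 6209 * 2609 (mod 7376).
Accumulate the product:
5969 * 5473 = 32668337 ≡ 33
33 * 4833 = 159489 ≡ 4593
4593 * 1649 = 7573857 ≡ 6081
6081 * 4705 = 28611105 ≡ 6977
6977 * 6209 = 43320193 ≡ 945
945 * 2609 = 2465505 ≡ 1921

1921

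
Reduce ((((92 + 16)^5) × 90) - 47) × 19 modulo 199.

172

92 + 16 = 108
(108)^5 ≡ 149 (mod 199)
149 × 90 = 13410 ≡ 77 (mod 199)
77 - 47 = 30
30 × 19 = 570 ≡ 172 (mod 199)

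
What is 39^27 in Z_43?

27 in binary is 11011, i.e. 27 = 16 + 8 + 2 + 1.
39^1 ≡ 39 (mod 43)
39^2 ≡ 39^2 = 1521 ≡ 16 (mod 43)
39^4 ≡ 16^2 = 256 ≡ 41 (mod 43)
39^8 ≡ 41^2 = 1681 ≡ 4 (mod 43)
39^16 ≡ 4^2 = 16 (mod 43)
39^27 = 39^16 · 39^8 · 39^2 · 39^1 ≡ 16 · 4 · 16 · 39 (mod 43).
Accumulate the product:
16 · 4 = 64 ≡ 21
21 · 16 = 336 ≡ 35
35 · 39 = 1365 ≡ 32

32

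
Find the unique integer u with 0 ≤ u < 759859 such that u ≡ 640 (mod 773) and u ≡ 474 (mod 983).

645322

773⁻¹ mod 983: 773*220 ≡ 1 (mod 983), so 773⁻¹ ≡ 220.
u = 640 + 773*((474 − 640)*220 mod 983) = 640 + 773*834 = 645322.
Check: 645322 mod 773 = 640, 645322 mod 983 = 474. ✓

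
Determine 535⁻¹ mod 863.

271

Run the extended Euclidean algorithm:
863 = 1·535 + 328
535 = 1·328 + 207
328 = 1·207 + 121
207 = 1·121 + 86
121 = 1·86 + 35
86 = 2·35 + 16
35 = 2·16 + 3
16 = 5·3 + 1
3 = 3·1 + 0
gcd(535, 863) = 1, so the inverse exists.
Bézout: 1 = −168·863 + 271·535.
So 535⁻¹ ≡ 271 (mod 863).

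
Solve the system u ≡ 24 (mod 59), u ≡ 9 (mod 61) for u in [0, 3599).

2266

59⁻¹ mod 61: 59·30 ≡ 1 (mod 61), so 59⁻¹ ≡ 30.
u = 24 + 59·((9 − 24)·30 mod 61) = 24 + 59·38 = 2266.
Check: 2266 mod 59 = 24, 2266 mod 61 = 9. ✓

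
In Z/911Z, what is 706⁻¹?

Apply the Euclidean algorithm and back-substitute:
911 = 1×706 + 205
706 = 3×205 + 91
205 = 2×91 + 23
91 = 3×23 + 22
23 = 1×22 + 1
22 = 22×1 + 0
gcd(706, 911) = 1, so the inverse exists.
Back-substitute for 1:
1 = 1×23 − 1×22
  = −1×91 + 4×23
  = 4×205 − 9×91
  = −9×706 + 31×205
  = 31×911 − 40×706
So 706⁻¹ ≡ −40 ≡ 871 (mod 911).

871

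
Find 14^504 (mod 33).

By square-and-multiply:
504 in binary is 111111000, i.e. 504 = 256 + 128 + 64 + 32 + 16 + 8.
14^1 ≡ 14 (mod 33)
14^2 ≡ 14^2 = 196 ≡ 31 (mod 33)
14^4 ≡ 31^2 = 961 ≡ 4 (mod 33)
14^8 ≡ 4^2 = 16 (mod 33)
14^16 ≡ 16^2 = 256 ≡ 25 (mod 33)
14^32 ≡ 25^2 = 625 ≡ 31 (mod 33)
14^64 ≡ 31^2 = 961 ≡ 4 (mod 33)
14^128 ≡ 4^2 = 16 (mod 33)
14^256 ≡ 16^2 = 256 ≡ 25 (mod 33)
14^504 = 14^256 × 14^128 × 14^64 × 14^32 × 14^16 × 14^8 ≡ 25 × 16 × 4 × 31 × 25 × 16 (mod 33).
Accumulate the product:
25 × 16 = 400 ≡ 4
4 × 4 = 16
16 × 31 = 496 ≡ 1
1 × 25 = 25
25 × 16 = 400 ≡ 4

4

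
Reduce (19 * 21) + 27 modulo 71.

19 * 21 = 399 ≡ 44 (mod 71)
44 + 27 = 71 ≡ 0 (mod 71)

0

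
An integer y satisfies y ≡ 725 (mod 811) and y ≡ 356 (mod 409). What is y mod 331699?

811⁻¹ mod 409: 811×292 ≡ 1 (mod 409), so 811⁻¹ ≡ 292.
y = 725 + 811×((356 − 725)×292 mod 409) = 725 + 811×228 = 185633.
Check: 185633 mod 811 = 725, 185633 mod 409 = 356. ✓

185633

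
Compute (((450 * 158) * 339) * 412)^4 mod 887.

450 * 158 = 71100 ≡ 140 (mod 887)
140 * 339 = 47460 ≡ 449 (mod 887)
449 * 412 = 184988 ≡ 492 (mod 887)
(492)^4 ≡ 473 (mod 887)

473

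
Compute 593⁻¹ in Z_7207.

2455

Run the extended Euclidean algorithm:
7207 = 12×593 + 91
593 = 6×91 + 47
91 = 1×47 + 44
47 = 1×44 + 3
44 = 14×3 + 2
3 = 1×2 + 1
2 = 2×1 + 0
gcd(593, 7207) = 1, so the inverse exists.
Bézout: 1 = −202×7207 + 2455×593.
So 593⁻¹ ≡ 2455 (mod 7207).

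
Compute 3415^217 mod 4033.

3415^1 ≡ 3415 (mod 4033)
3415^2 ≡ 3415^2 = 11662225 ≡ 2822 (mod 4033)
3415^4 ≡ 2822^2 = 7963684 ≡ 2542 (mod 4033)
3415^8 ≡ 2542^2 = 6461764 ≡ 898 (mod 4033)
3415^16 ≡ 898^2 = 806404 ≡ 3837 (mod 4033)
3415^32 ≡ 3837^2 = 14722569 ≡ 2119 (mod 4033)
3415^64 ≡ 2119^2 = 4490161 ≡ 1432 (mod 4033)
3415^128 ≡ 1432^2 = 2050624 ≡ 1860 (mod 4033)
3415^217 = 3415^128 * 3415^64 * 3415^16 * 3415^8 * 3415^1 ≡ 1860 * 1432 * 3837 * 898 * 3415 (mod 4033).
Accumulate the product:
1860 * 1432 = 2663520 ≡ 1740
1740 * 3837 = 6676380 ≡ 1765
1765 * 898 = 1584970 ≡ 1
1 * 3415 = 3415

3415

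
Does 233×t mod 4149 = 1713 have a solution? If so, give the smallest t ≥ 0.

gcd(233, 4149) = 1, so a unique solution mod 4149 exists.
233⁻¹ ≡ 2582 (mod 4149).
t ≡ 2582×1713 ≡ 132 (mod 4149).

132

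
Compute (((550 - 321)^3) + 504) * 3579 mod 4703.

2746

550 - 321 = 229
(229)^3 ≡ 2230 (mod 4703)
2230 + 504 = 2734
2734 * 3579 = 9784986 ≡ 2746 (mod 4703)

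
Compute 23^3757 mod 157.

129

By square-and-multiply:
3757 in binary is 111010101101, i.e. 3757 = 2048 + 1024 + 512 + 128 + 32 + 8 + 4 + 1.
23^1 ≡ 23 (mod 157)
23^2 ≡ 23^2 = 529 ≡ 58 (mod 157)
23^4 ≡ 58^2 = 3364 ≡ 67 (mod 157)
23^8 ≡ 67^2 = 4489 ≡ 93 (mod 157)
23^16 ≡ 93^2 = 8649 ≡ 14 (mod 157)
23^32 ≡ 14^2 = 196 ≡ 39 (mod 157)
23^64 ≡ 39^2 = 1521 ≡ 108 (mod 157)
23^128 ≡ 108^2 = 11664 ≡ 46 (mod 157)
23^256 ≡ 46^2 = 2116 ≡ 75 (mod 157)
23^512 ≡ 75^2 = 5625 ≡ 130 (mod 157)
23^1024 ≡ 130^2 = 16900 ≡ 101 (mod 157)
23^2048 ≡ 101^2 = 10201 ≡ 153 (mod 157)
23^3757 = 23^2048 · 23^1024 · 23^512 · 23^128 · 23^32 · 23^8 · 23^4 · 23^1 ≡ 153 · 101 · 130 · 46 · 39 · 93 · 67 · 23 (mod 157).
Accumulate the product:
153 · 101 = 15453 ≡ 67
67 · 130 = 8710 ≡ 75
75 · 46 = 3450 ≡ 153
153 · 39 = 5967 ≡ 1
1 · 93 = 93
93 · 67 = 6231 ≡ 108
108 · 23 = 2484 ≡ 129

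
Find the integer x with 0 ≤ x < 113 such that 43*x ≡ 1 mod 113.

By the extended Euclidean algorithm:
113 = 2*43 + 27
43 = 1*27 + 16
27 = 1*16 + 11
16 = 1*11 + 5
11 = 2*5 + 1
5 = 5*1 + 0
gcd(43, 113) = 1, so the inverse exists.
Bézout: 1 = 8*113 − 21*43.
So 43⁻¹ ≡ −21 ≡ 92 (mod 113).

92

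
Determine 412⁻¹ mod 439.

439 = 1×412 + 27
412 = 15×27 + 7
27 = 3×7 + 6
7 = 1×6 + 1
6 = 6×1 + 0
gcd(412, 439) = 1, so the inverse exists.
Back-substitute for 1:
1 = 1×7 − 1×6
  = −1×27 + 4×7
  = 4×412 − 61×27
  = −61×439 + 65×412
So 412⁻¹ ≡ 65 (mod 439).

65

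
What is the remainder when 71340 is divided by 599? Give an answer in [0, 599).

59

71340 = 119×599 + 59, so 71340 ≡ 59 (mod 599).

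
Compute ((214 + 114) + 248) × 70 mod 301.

214 + 114 = 328 ≡ 27 (mod 301)
27 + 248 = 275
275 × 70 = 19250 ≡ 287 (mod 301)

287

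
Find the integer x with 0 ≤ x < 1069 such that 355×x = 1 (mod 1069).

801

1069 = 3·355 + 4
355 = 88·4 + 3
4 = 1·3 + 1
3 = 3·1 + 0
gcd(355, 1069) = 1, so the inverse exists.
Back-substitute for 1:
1 = 1·4 − 1·3
  = −1·355 + 89·4
  = 89·1069 − 268·355
So 355⁻¹ ≡ −268 ≡ 801 (mod 1069).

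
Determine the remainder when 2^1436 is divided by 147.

109

2^1 ≡ 2 (mod 147)
2^2 ≡ 2^2 = 4 (mod 147)
2^4 ≡ 4^2 = 16 (mod 147)
2^8 ≡ 16^2 = 256 ≡ 109 (mod 147)
2^16 ≡ 109^2 = 11881 ≡ 121 (mod 147)
2^32 ≡ 121^2 = 14641 ≡ 88 (mod 147)
2^64 ≡ 88^2 = 7744 ≡ 100 (mod 147)
2^128 ≡ 100^2 = 10000 ≡ 4 (mod 147)
2^256 ≡ 4^2 = 16 (mod 147)
2^512 ≡ 16^2 = 256 ≡ 109 (mod 147)
2^1024 ≡ 109^2 = 11881 ≡ 121 (mod 147)
2^1436 = 2^1024 · 2^256 · 2^128 · 2^16 · 2^8 · 2^4 ≡ 121 · 16 · 4 · 121 · 109 · 16 (mod 147).
Accumulate the product:
121 · 16 = 1936 ≡ 25
25 · 4 = 100
100 · 121 = 12100 ≡ 46
46 · 109 = 5014 ≡ 16
16 · 16 = 256 ≡ 109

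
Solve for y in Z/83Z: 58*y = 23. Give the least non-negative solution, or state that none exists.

gcd(58, 83) = 1, so a unique solution mod 83 exists.
58⁻¹ ≡ 73 (mod 83).
y ≡ 73*23 ≡ 19 (mod 83).

19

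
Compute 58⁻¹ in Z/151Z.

138

By the extended Euclidean algorithm:
151 = 2*58 + 35
58 = 1*35 + 23
35 = 1*23 + 12
23 = 1*12 + 11
12 = 1*11 + 1
11 = 11*1 + 0
gcd(58, 151) = 1, so the inverse exists.
Bézout: 1 = 5*151 − 13*58.
So 58⁻¹ ≡ −13 ≡ 138 (mod 151).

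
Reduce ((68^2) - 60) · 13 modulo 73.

(68)^2 ≡ 25 (mod 73)
25 - 60 = -35 ≡ 38 (mod 73)
38 · 13 = 494 ≡ 56 (mod 73)

56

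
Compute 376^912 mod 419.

300

912 in binary is 1110010000, i.e. 912 = 512 + 256 + 128 + 16.
376^1 ≡ 376 (mod 419)
376^2 ≡ 376^2 = 141376 ≡ 173 (mod 419)
376^4 ≡ 173^2 = 29929 ≡ 180 (mod 419)
376^8 ≡ 180^2 = 32400 ≡ 137 (mod 419)
376^16 ≡ 137^2 = 18769 ≡ 333 (mod 419)
376^32 ≡ 333^2 = 110889 ≡ 273 (mod 419)
376^64 ≡ 273^2 = 74529 ≡ 366 (mod 419)
376^128 ≡ 366^2 = 133956 ≡ 295 (mod 419)
376^256 ≡ 295^2 = 87025 ≡ 292 (mod 419)
376^512 ≡ 292^2 = 85264 ≡ 207 (mod 419)
376^912 = 376^512 · 376^256 · 376^128 · 376^16 ≡ 207 · 292 · 295 · 333 (mod 419).
Accumulate the product:
207 · 292 = 60444 ≡ 108
108 · 295 = 31860 ≡ 16
16 · 333 = 5328 ≡ 300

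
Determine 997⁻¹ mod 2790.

2443

Run the extended Euclidean algorithm:
2790 = 2*997 + 796
997 = 1*796 + 201
796 = 3*201 + 193
201 = 1*193 + 8
193 = 24*8 + 1
8 = 8*1 + 0
gcd(997, 2790) = 1, so the inverse exists.
Bézout: 1 = 124*2790 − 347*997.
So 997⁻¹ ≡ −347 ≡ 2443 (mod 2790).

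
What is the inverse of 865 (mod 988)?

By the extended Euclidean algorithm:
988 = 1*865 + 123
865 = 7*123 + 4
123 = 30*4 + 3
4 = 1*3 + 1
3 = 3*1 + 0
gcd(865, 988) = 1, so the inverse exists.
Bézout: 1 = −218*988 + 249*865.
So 865⁻¹ ≡ 249 (mod 988).

249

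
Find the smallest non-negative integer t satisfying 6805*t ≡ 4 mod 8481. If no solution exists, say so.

gcd(6805, 8481) = 1, so a unique solution mod 8481 exists.
6805⁻¹ ≡ 5794 (mod 8481).
t ≡ 5794*4 ≡ 6214 (mod 8481).

6214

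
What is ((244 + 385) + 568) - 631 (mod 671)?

566

244 + 385 = 629
629 + 568 = 1197 ≡ 526 (mod 671)
526 - 631 = -105 ≡ 566 (mod 671)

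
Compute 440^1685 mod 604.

Using repeated squaring:
440^1 ≡ 440 (mod 604)
440^2 ≡ 440^2 = 193600 ≡ 320 (mod 604)
440^4 ≡ 320^2 = 102400 ≡ 324 (mod 604)
440^8 ≡ 324^2 = 104976 ≡ 484 (mod 604)
440^16 ≡ 484^2 = 234256 ≡ 508 (mod 604)
440^32 ≡ 508^2 = 258064 ≡ 156 (mod 604)
440^64 ≡ 156^2 = 24336 ≡ 176 (mod 604)
440^128 ≡ 176^2 = 30976 ≡ 172 (mod 604)
440^256 ≡ 172^2 = 29584 ≡ 592 (mod 604)
440^512 ≡ 592^2 = 350464 ≡ 144 (mod 604)
440^1024 ≡ 144^2 = 20736 ≡ 200 (mod 604)
440^1685 = 440^1024 * 440^512 * 440^128 * 440^16 * 440^4 * 440^1 ≡ 200 * 144 * 172 * 508 * 324 * 440 (mod 604).
Accumulate the product:
200 * 144 = 28800 ≡ 412
412 * 172 = 70864 ≡ 196
196 * 508 = 99568 ≡ 512
512 * 324 = 165888 ≡ 392
392 * 440 = 172480 ≡ 340

340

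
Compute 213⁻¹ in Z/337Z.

231

Run the extended Euclidean algorithm:
337 = 1*213 + 124
213 = 1*124 + 89
124 = 1*89 + 35
89 = 2*35 + 19
35 = 1*19 + 16
19 = 1*16 + 3
16 = 5*3 + 1
3 = 3*1 + 0
gcd(213, 337) = 1, so the inverse exists.
Bézout: 1 = 67*337 − 106*213.
So 213⁻¹ ≡ −106 ≡ 231 (mod 337).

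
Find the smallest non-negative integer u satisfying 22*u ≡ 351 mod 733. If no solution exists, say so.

649

gcd(22, 733) = 1, so a unique solution mod 733 exists.
22⁻¹ ≡ 100 (mod 733).
u ≡ 100*351 ≡ 649 (mod 733).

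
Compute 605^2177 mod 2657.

Using repeated squaring:
605^1 ≡ 605 (mod 2657)
605^2 ≡ 605^2 = 366025 ≡ 2016 (mod 2657)
605^4 ≡ 2016^2 = 4064256 ≡ 1703 (mod 2657)
605^8 ≡ 1703^2 = 2900209 ≡ 1422 (mod 2657)
605^16 ≡ 1422^2 = 2022084 ≡ 107 (mod 2657)
605^32 ≡ 107^2 = 11449 ≡ 821 (mod 2657)
605^64 ≡ 821^2 = 674041 ≡ 1820 (mod 2657)
605^128 ≡ 1820^2 = 3312400 ≡ 1778 (mod 2657)
605^256 ≡ 1778^2 = 3161284 ≡ 2111 (mod 2657)
605^512 ≡ 2111^2 = 4456321 ≡ 532 (mod 2657)
605^1024 ≡ 532^2 = 283024 ≡ 1382 (mod 2657)
605^2048 ≡ 1382^2 = 1909924 ≡ 2198 (mod 2657)
605^2177 = 605^2048 * 605^128 * 605^1 ≡ 2198 * 1778 * 605 (mod 2657).
Accumulate the product:
2198 * 1778 = 3908044 ≡ 2254
2254 * 605 = 1363670 ≡ 629

629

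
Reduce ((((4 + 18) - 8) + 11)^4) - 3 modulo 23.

13

4 + 18 = 22
22 - 8 = 14
14 + 11 = 25 ≡ 2 (mod 23)
(2)^4 ≡ 16 (mod 23)
16 - 3 = 13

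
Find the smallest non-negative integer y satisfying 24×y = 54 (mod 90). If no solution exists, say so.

6

gcd(24, 90) = 6, and 6 | 54, so solutions exist.
Divide through by 6: 4×y ≡ 9 mod 15.
4⁻¹ ≡ 4 (mod 15).
y ≡ 4×9 ≡ 6 (mod 15).
The smallest non-negative solution is y = 6.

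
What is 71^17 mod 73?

36

17 in binary is 10001, i.e. 17 = 16 + 1.
71^1 ≡ 71 (mod 73)
71^2 ≡ 71^2 = 5041 ≡ 4 (mod 73)
71^4 ≡ 4^2 = 16 (mod 73)
71^8 ≡ 16^2 = 256 ≡ 37 (mod 73)
71^16 ≡ 37^2 = 1369 ≡ 55 (mod 73)
71^17 = 71^16 × 71^1 ≡ 55 × 71 (mod 73).
55 × 71 = 3905 ≡ 36 (mod 73).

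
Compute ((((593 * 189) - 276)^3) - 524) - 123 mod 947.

593 * 189 = 112077 ≡ 331 (mod 947)
331 - 276 = 55
(55)^3 ≡ 650 (mod 947)
650 - 524 = 126
126 - 123 = 3

3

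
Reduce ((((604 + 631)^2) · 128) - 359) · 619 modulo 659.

604 + 631 = 1235 ≡ 576 (mod 659)
(576)^2 ≡ 299 (mod 659)
299 · 128 = 38272 ≡ 50 (mod 659)
50 - 359 = -309 ≡ 350 (mod 659)
350 · 619 = 216650 ≡ 498 (mod 659)

498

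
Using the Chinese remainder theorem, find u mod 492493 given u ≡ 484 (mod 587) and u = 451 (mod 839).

587⁻¹ mod 839: 587*556 ≡ 1 (mod 839), so 587⁻¹ ≡ 556.
u = 484 + 587*((451 − 484)*556 mod 839) = 484 + 587*110 = 65054.
Check: 65054 mod 587 = 484, 65054 mod 839 = 451. ✓

65054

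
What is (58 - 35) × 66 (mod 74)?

38

58 - 35 = 23
23 × 66 = 1518 ≡ 38 (mod 74)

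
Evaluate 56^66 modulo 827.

Compute successive squares:
56^1 ≡ 56 (mod 827)
56^2 ≡ 56^2 = 3136 ≡ 655 (mod 827)
56^4 ≡ 655^2 = 429025 ≡ 639 (mod 827)
56^8 ≡ 639^2 = 408321 ≡ 610 (mod 827)
56^16 ≡ 610^2 = 372100 ≡ 777 (mod 827)
56^32 ≡ 777^2 = 603729 ≡ 19 (mod 827)
56^64 ≡ 19^2 = 361 (mod 827)
56^66 = 56^64 * 56^2 ≡ 361 * 655 (mod 827).
361 * 655 = 236455 ≡ 760 (mod 827).

760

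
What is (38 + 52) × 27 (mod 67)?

18

38 + 52 = 90 ≡ 23 (mod 67)
23 × 27 = 621 ≡ 18 (mod 67)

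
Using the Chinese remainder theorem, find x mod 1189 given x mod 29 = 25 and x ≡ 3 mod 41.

1069

29⁻¹ mod 41: 29·17 ≡ 1 (mod 41), so 29⁻¹ ≡ 17.
x = 25 + 29·((3 − 25)·17 mod 41) = 25 + 29·36 = 1069.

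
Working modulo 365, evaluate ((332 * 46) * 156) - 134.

308

332 * 46 = 15272 ≡ 307 (mod 365)
307 * 156 = 47892 ≡ 77 (mod 365)
77 - 134 = -57 ≡ 308 (mod 365)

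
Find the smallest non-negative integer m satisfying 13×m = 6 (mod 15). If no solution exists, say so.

12

gcd(13, 15) = 1, so a unique solution mod 15 exists.
13⁻¹ ≡ 7 (mod 15).
m ≡ 7×6 ≡ 12 (mod 15).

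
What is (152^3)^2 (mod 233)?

(152)^3 ≡ 32 (mod 233)
(32)^2 ≡ 92 (mod 233)

92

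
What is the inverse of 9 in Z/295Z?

295 = 32*9 + 7
9 = 1*7 + 2
7 = 3*2 + 1
2 = 2*1 + 0
gcd(9, 295) = 1, so the inverse exists.
Back-substitute for 1:
1 = 1*7 − 3*2
  = −3*9 + 4*7
  = 4*295 − 131*9
So 9⁻¹ ≡ −131 ≡ 164 (mod 295).

164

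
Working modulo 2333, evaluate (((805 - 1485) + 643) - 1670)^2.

805 - 1485 = -680 ≡ 1653 (mod 2333)
1653 + 643 = 2296
2296 - 1670 = 626
(626)^2 ≡ 2265 (mod 2333)

2265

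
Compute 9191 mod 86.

75

9191 = 106×86 + 75, so 9191 ≡ 75 (mod 86).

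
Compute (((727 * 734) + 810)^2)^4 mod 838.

727 * 734 = 533618 ≡ 650 (mod 838)
650 + 810 = 1460 ≡ 622 (mod 838)
(622)^2 ≡ 566 (mod 838)
(566)^4 ≡ 616 (mod 838)

616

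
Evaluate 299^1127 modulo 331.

By square-and-multiply:
1127 in binary is 10001100111, i.e. 1127 = 1024 + 64 + 32 + 4 + 2 + 1.
299^1 ≡ 299 (mod 331)
299^2 ≡ 299^2 = 89401 ≡ 31 (mod 331)
299^4 ≡ 31^2 = 961 ≡ 299 (mod 331)
299^8 ≡ 299^2 = 89401 ≡ 31 (mod 331)
299^16 ≡ 31^2 = 961 ≡ 299 (mod 331)
299^32 ≡ 299^2 = 89401 ≡ 31 (mod 331)
299^64 ≡ 31^2 = 961 ≡ 299 (mod 331)
299^128 ≡ 299^2 = 89401 ≡ 31 (mod 331)
299^256 ≡ 31^2 = 961 ≡ 299 (mod 331)
299^512 ≡ 299^2 = 89401 ≡ 31 (mod 331)
299^1024 ≡ 31^2 = 961 ≡ 299 (mod 331)
299^1127 = 299^1024 · 299^64 · 299^32 · 299^4 · 299^2 · 299^1 ≡ 299 · 299 · 31 · 299 · 31 · 299 (mod 331).
Accumulate the product:
299 · 299 = 89401 ≡ 31
31 · 31 = 961 ≡ 299
299 · 299 = 89401 ≡ 31
31 · 31 = 961 ≡ 299
299 · 299 = 89401 ≡ 31

31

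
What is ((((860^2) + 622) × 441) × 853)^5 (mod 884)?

(860)^2 ≡ 576 (mod 884)
576 + 622 = 1198 ≡ 314 (mod 884)
314 × 441 = 138474 ≡ 570 (mod 884)
570 × 853 = 486210 ≡ 10 (mod 884)
(10)^5 ≡ 108 (mod 884)

108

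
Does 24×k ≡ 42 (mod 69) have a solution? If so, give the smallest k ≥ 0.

gcd(24, 69) = 3, and 3 | 42, so solutions exist.
Divide through by 3: 8×k = 14 (mod 23).
8⁻¹ ≡ 3 (mod 23).
k ≡ 3×14 ≡ 19 (mod 23).
The smallest non-negative solution is k = 19.

19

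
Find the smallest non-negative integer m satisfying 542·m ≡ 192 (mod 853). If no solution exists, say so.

334

gcd(542, 853) = 1, so a unique solution mod 853 exists.
542⁻¹ ≡ 757 (mod 853).
m ≡ 757·192 ≡ 334 (mod 853).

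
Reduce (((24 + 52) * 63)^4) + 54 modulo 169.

102

24 + 52 = 76
76 * 63 = 4788 ≡ 56 (mod 169)
(56)^4 ≡ 48 (mod 169)
48 + 54 = 102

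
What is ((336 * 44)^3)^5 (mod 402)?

120

336 * 44 = 14784 ≡ 312 (mod 402)
(312)^3 ≡ 228 (mod 402)
(228)^5 ≡ 120 (mod 402)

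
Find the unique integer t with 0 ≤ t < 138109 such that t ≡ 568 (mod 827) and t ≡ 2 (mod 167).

827⁻¹ mod 167: 827·146 ≡ 1 (mod 167), so 827⁻¹ ≡ 146.
t = 568 + 827·((2 − 568)·146 mod 167) = 568 + 827·29 = 24551.
Check: 24551 mod 827 = 568, 24551 mod 167 = 2. ✓

24551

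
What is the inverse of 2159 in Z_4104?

863

By the extended Euclidean algorithm:
4104 = 1×2159 + 1945
2159 = 1×1945 + 214
1945 = 9×214 + 19
214 = 11×19 + 5
19 = 3×5 + 4
5 = 1×4 + 1
4 = 4×1 + 0
gcd(2159, 4104) = 1, so the inverse exists.
Bézout: 1 = −454×4104 + 863×2159.
So 2159⁻¹ ≡ 863 (mod 4104).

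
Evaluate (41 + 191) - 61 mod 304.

41 + 191 = 232
232 - 61 = 171

171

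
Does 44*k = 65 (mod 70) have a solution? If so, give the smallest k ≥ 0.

gcd(44, 70) = 2, and 2 does not divide 65.
So the congruence has no solution.

no solution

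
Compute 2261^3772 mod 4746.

Compute successive squares:
3772 in binary is 111010111100, i.e. 3772 = 2048 + 1024 + 512 + 128 + 32 + 16 + 8 + 4.
2261^1 ≡ 2261 (mod 4746)
2261^2 ≡ 2261^2 = 5112121 ≡ 679 (mod 4746)
2261^4 ≡ 679^2 = 461041 ≡ 679 (mod 4746)
2261^8 ≡ 679^2 = 461041 ≡ 679 (mod 4746)
2261^16 ≡ 679^2 = 461041 ≡ 679 (mod 4746)
2261^32 ≡ 679^2 = 461041 ≡ 679 (mod 4746)
2261^64 ≡ 679^2 = 461041 ≡ 679 (mod 4746)
2261^128 ≡ 679^2 = 461041 ≡ 679 (mod 4746)
2261^256 ≡ 679^2 = 461041 ≡ 679 (mod 4746)
2261^512 ≡ 679^2 = 461041 ≡ 679 (mod 4746)
2261^1024 ≡ 679^2 = 461041 ≡ 679 (mod 4746)
2261^2048 ≡ 679^2 = 461041 ≡ 679 (mod 4746)
2261^3772 = 2261^2048 × 2261^1024 × 2261^512 × 2261^128 × 2261^32 × 2261^16 × 2261^8 × 2261^4 ≡ 679 × 679 × 679 × 679 × 679 × 679 × 679 × 679 (mod 4746).
Accumulate the product:
679 × 679 = 461041 ≡ 679
679 × 679 = 461041 ≡ 679
679 × 679 = 461041 ≡ 679
679 × 679 = 461041 ≡ 679
679 × 679 = 461041 ≡ 679
679 × 679 = 461041 ≡ 679
679 × 679 = 461041 ≡ 679

679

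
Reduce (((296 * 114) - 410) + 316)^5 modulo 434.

296 * 114 = 33744 ≡ 326 (mod 434)
326 - 410 = -84 ≡ 350 (mod 434)
350 + 316 = 666 ≡ 232 (mod 434)
(232)^5 ≡ 92 (mod 434)

92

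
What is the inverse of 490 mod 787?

787 = 1·490 + 297
490 = 1·297 + 193
297 = 1·193 + 104
193 = 1·104 + 89
104 = 1·89 + 15
89 = 5·15 + 14
15 = 1·14 + 1
14 = 14·1 + 0
gcd(490, 787) = 1, so the inverse exists.
Back-substitute for 1:
1 = 1·15 − 1·14
  = −1·89 + 6·15
  = 6·104 − 7·89
  = −7·193 + 13·104
  = 13·297 − 20·193
  = −20·490 + 33·297
  = 33·787 − 53·490
So 490⁻¹ ≡ −53 ≡ 734 (mod 787).

734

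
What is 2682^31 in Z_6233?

1056

By square-and-multiply:
31 in binary is 11111, i.e. 31 = 16 + 8 + 4 + 2 + 1.
2682^1 ≡ 2682 (mod 6233)
2682^2 ≡ 2682^2 = 7193124 ≡ 242 (mod 6233)
2682^4 ≡ 242^2 = 58564 ≡ 2467 (mod 6233)
2682^8 ≡ 2467^2 = 6086089 ≡ 2681 (mod 6233)
2682^16 ≡ 2681^2 = 7187761 ≡ 1112 (mod 6233)
2682^31 = 2682^16 · 2682^8 · 2682^4 · 2682^2 · 2682^1 ≡ 1112 · 2681 · 2467 · 242 · 2682 (mod 6233).
Accumulate the product:
1112 · 2681 = 2981272 ≡ 1898
1898 · 2467 = 4682366 ≡ 1383
1383 · 242 = 334686 ≡ 4337
4337 · 2682 = 11631834 ≡ 1056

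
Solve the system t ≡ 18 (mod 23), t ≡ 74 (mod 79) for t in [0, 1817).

23⁻¹ mod 79: 23*55 ≡ 1 (mod 79), so 23⁻¹ ≡ 55.
t = 18 + 23*((74 − 18)*55 mod 79) = 18 + 23*78 = 1812.
Check: 1812 mod 23 = 18, 1812 mod 79 = 74. ✓

1812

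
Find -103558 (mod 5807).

968

-103558 = -18*5807 + 968, so -103558 ≡ 968 (mod 5807).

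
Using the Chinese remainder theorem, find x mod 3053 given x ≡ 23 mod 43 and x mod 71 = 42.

43⁻¹ mod 71: 43·38 ≡ 1 (mod 71), so 43⁻¹ ≡ 38.
x = 23 + 43·((42 − 23)·38 mod 71) = 23 + 43·12 = 539.

539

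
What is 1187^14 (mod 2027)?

284

By square-and-multiply:
1187^1 ≡ 1187 (mod 2027)
1187^2 ≡ 1187^2 = 1408969 ≡ 204 (mod 2027)
1187^4 ≡ 204^2 = 41616 ≡ 1076 (mod 2027)
1187^8 ≡ 1076^2 = 1157776 ≡ 359 (mod 2027)
1187^14 = 1187^8 × 1187^4 × 1187^2 ≡ 359 × 1076 × 204 (mod 2027).
Accumulate the product:
359 × 1076 = 386284 ≡ 1154
1154 × 204 = 235416 ≡ 284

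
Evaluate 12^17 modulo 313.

181

17 in binary is 10001, i.e. 17 = 16 + 1.
12^1 ≡ 12 (mod 313)
12^2 ≡ 12^2 = 144 (mod 313)
12^4 ≡ 144^2 = 20736 ≡ 78 (mod 313)
12^8 ≡ 78^2 = 6084 ≡ 137 (mod 313)
12^16 ≡ 137^2 = 18769 ≡ 302 (mod 313)
12^17 = 12^16 * 12^1 ≡ 302 * 12 (mod 313).
302 * 12 = 3624 ≡ 181 (mod 313).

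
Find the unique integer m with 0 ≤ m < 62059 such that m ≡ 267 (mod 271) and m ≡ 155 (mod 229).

271⁻¹ mod 229: 271·60 ≡ 1 (mod 229), so 271⁻¹ ≡ 60.
m = 267 + 271·((155 − 267)·60 mod 229) = 267 + 271·150 = 40917.
Check: 40917 mod 271 = 267, 40917 mod 229 = 155. ✓

40917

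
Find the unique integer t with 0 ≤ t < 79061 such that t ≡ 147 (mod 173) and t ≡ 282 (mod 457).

173⁻¹ mod 457: 173·317 ≡ 1 (mod 457), so 173⁻¹ ≡ 317.
t = 147 + 173·((282 − 147)·317 mod 457) = 147 + 173·294 = 51009.
Check: 51009 mod 173 = 147, 51009 mod 457 = 282. ✓

51009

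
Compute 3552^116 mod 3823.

291

Using repeated squaring:
116 in binary is 1110100, i.e. 116 = 64 + 32 + 16 + 4.
3552^1 ≡ 3552 (mod 3823)
3552^2 ≡ 3552^2 = 12616704 ≡ 804 (mod 3823)
3552^4 ≡ 804^2 = 646416 ≡ 329 (mod 3823)
3552^8 ≡ 329^2 = 108241 ≡ 1197 (mod 3823)
3552^16 ≡ 1197^2 = 1432809 ≡ 3007 (mod 3823)
3552^32 ≡ 3007^2 = 9042049 ≡ 654 (mod 3823)
3552^64 ≡ 654^2 = 427716 ≡ 3363 (mod 3823)
3552^116 = 3552^64 · 3552^32 · 3552^16 · 3552^4 ≡ 3363 · 654 · 3007 · 329 (mod 3823).
Accumulate the product:
3363 · 654 = 2199402 ≡ 1177
1177 · 3007 = 3539239 ≡ 2964
2964 · 329 = 975156 ≡ 291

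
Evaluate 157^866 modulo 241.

157^1 ≡ 157 (mod 241)
157^2 ≡ 157^2 = 24649 ≡ 67 (mod 241)
157^4 ≡ 67^2 = 4489 ≡ 151 (mod 241)
157^8 ≡ 151^2 = 22801 ≡ 147 (mod 241)
157^16 ≡ 147^2 = 21609 ≡ 160 (mod 241)
157^32 ≡ 160^2 = 25600 ≡ 54 (mod 241)
157^64 ≡ 54^2 = 2916 ≡ 24 (mod 241)
157^128 ≡ 24^2 = 576 ≡ 94 (mod 241)
157^256 ≡ 94^2 = 8836 ≡ 160 (mod 241)
157^512 ≡ 160^2 = 25600 ≡ 54 (mod 241)
157^866 = 157^512 * 157^256 * 157^64 * 157^32 * 157^2 ≡ 54 * 160 * 24 * 54 * 67 (mod 241).
Accumulate the product:
54 * 160 = 8640 ≡ 205
205 * 24 = 4920 ≡ 100
100 * 54 = 5400 ≡ 98
98 * 67 = 6566 ≡ 59

59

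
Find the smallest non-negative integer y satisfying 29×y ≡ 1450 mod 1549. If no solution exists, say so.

gcd(29, 1549) = 1, so a unique solution mod 1549 exists.
29⁻¹ ≡ 641 (mod 1549).
y ≡ 641×1450 ≡ 50 (mod 1549).

50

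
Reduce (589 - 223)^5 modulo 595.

589 - 223 = 366
(366)^5 ≡ 501 (mod 595)

501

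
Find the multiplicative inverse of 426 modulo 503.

503 = 1×426 + 77
426 = 5×77 + 41
77 = 1×41 + 36
41 = 1×36 + 5
36 = 7×5 + 1
5 = 5×1 + 0
gcd(426, 503) = 1, so the inverse exists.
Back-substitute for 1:
1 = 1×36 − 7×5
  = −7×41 + 8×36
  = 8×77 − 15×41
  = −15×426 + 83×77
  = 83×503 − 98×426
So 426⁻¹ ≡ −98 ≡ 405 (mod 503).

405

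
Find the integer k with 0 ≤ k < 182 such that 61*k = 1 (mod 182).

182 = 2*61 + 60
61 = 1*60 + 1
60 = 60*1 + 0
gcd(61, 182) = 1, so the inverse exists.
Back-substitute for 1:
1 = 1*61 − 1*60
  = −1*182 + 3*61
So 61⁻¹ ≡ 3 (mod 182).

3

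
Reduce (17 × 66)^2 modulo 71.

17 × 66 = 1122 ≡ 57 (mod 71)
(57)^2 ≡ 54 (mod 71)

54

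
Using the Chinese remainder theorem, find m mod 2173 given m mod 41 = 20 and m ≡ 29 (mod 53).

41⁻¹ mod 53: 41·22 ≡ 1 (mod 53), so 41⁻¹ ≡ 22.
m = 20 + 41·((29 − 20)·22 mod 53) = 20 + 41·39 = 1619.

1619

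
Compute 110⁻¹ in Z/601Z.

601 = 5×110 + 51
110 = 2×51 + 8
51 = 6×8 + 3
8 = 2×3 + 2
3 = 1×2 + 1
2 = 2×1 + 0
gcd(110, 601) = 1, so the inverse exists.
Back-substitute for 1:
1 = 1×3 − 1×2
  = −1×8 + 3×3
  = 3×51 − 19×8
  = −19×110 + 41×51
  = 41×601 − 224×110
So 110⁻¹ ≡ −224 ≡ 377 (mod 601).

377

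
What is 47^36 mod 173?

60

By square-and-multiply:
36 in binary is 100100, i.e. 36 = 32 + 4.
47^1 ≡ 47 (mod 173)
47^2 ≡ 47^2 = 2209 ≡ 133 (mod 173)
47^4 ≡ 133^2 = 17689 ≡ 43 (mod 173)
47^8 ≡ 43^2 = 1849 ≡ 119 (mod 173)
47^16 ≡ 119^2 = 14161 ≡ 148 (mod 173)
47^32 ≡ 148^2 = 21904 ≡ 106 (mod 173)
47^36 = 47^32 × 47^4 ≡ 106 × 43 (mod 173).
106 × 43 = 4558 ≡ 60 (mod 173).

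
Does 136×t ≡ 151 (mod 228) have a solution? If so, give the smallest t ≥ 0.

no solution

gcd(136, 228) = 4, and 4 does not divide 151.
So the congruence has no solution.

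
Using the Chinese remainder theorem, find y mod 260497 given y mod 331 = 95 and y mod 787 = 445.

206639

331⁻¹ mod 787: 331*447 ≡ 1 (mod 787), so 331⁻¹ ≡ 447.
y = 95 + 331*((445 − 95)*447 mod 787) = 95 + 331*624 = 206639.
Check: 206639 mod 331 = 95, 206639 mod 787 = 445. ✓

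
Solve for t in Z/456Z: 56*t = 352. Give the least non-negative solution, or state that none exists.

gcd(56, 456) = 8, and 8 | 352, so solutions exist.
Divide through by 8: 7*t = 44 (mod 57).
7⁻¹ ≡ 49 (mod 57).
t ≡ 49*44 ≡ 47 (mod 57).
The smallest non-negative solution is t = 47.

47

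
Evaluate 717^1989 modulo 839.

594

By square-and-multiply:
1989 in binary is 11111000101, i.e. 1989 = 1024 + 512 + 256 + 128 + 64 + 4 + 1.
717^1 ≡ 717 (mod 839)
717^2 ≡ 717^2 = 514089 ≡ 621 (mod 839)
717^4 ≡ 621^2 = 385641 ≡ 540 (mod 839)
717^8 ≡ 540^2 = 291600 ≡ 467 (mod 839)
717^16 ≡ 467^2 = 218089 ≡ 788 (mod 839)
717^32 ≡ 788^2 = 620944 ≡ 84 (mod 839)
717^64 ≡ 84^2 = 7056 ≡ 344 (mod 839)
717^128 ≡ 344^2 = 118336 ≡ 37 (mod 839)
717^256 ≡ 37^2 = 1369 ≡ 530 (mod 839)
717^512 ≡ 530^2 = 280900 ≡ 674 (mod 839)
717^1024 ≡ 674^2 = 454276 ≡ 377 (mod 839)
717^1989 = 717^1024 * 717^512 * 717^256 * 717^128 * 717^64 * 717^4 * 717^1 ≡ 377 * 674 * 530 * 37 * 344 * 540 * 717 (mod 839).
Accumulate the product:
377 * 674 = 254098 ≡ 720
720 * 530 = 381600 ≡ 694
694 * 37 = 25678 ≡ 508
508 * 344 = 174752 ≡ 240
240 * 540 = 129600 ≡ 394
394 * 717 = 282498 ≡ 594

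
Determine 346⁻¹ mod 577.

572

577 = 1·346 + 231
346 = 1·231 + 115
231 = 2·115 + 1
115 = 115·1 + 0
gcd(346, 577) = 1, so the inverse exists.
Bézout: 1 = 3·577 − 5·346.
So 346⁻¹ ≡ −5 ≡ 572 (mod 577).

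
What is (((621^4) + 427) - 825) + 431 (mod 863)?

(621)^4 ≡ 592 (mod 863)
592 + 427 = 1019 ≡ 156 (mod 863)
156 - 825 = -669 ≡ 194 (mod 863)
194 + 431 = 625

625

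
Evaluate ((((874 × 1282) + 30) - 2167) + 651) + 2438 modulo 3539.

874 × 1282 = 1120468 ≡ 2144 (mod 3539)
2144 + 30 = 2174
2174 - 2167 = 7
7 + 651 = 658
658 + 2438 = 3096

3096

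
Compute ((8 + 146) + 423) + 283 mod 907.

8 + 146 = 154
154 + 423 = 577
577 + 283 = 860

860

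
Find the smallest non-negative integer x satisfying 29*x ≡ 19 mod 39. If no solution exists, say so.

2

gcd(29, 39) = 1, so a unique solution mod 39 exists.
29⁻¹ ≡ 35 (mod 39).
x ≡ 35*19 ≡ 2 (mod 39).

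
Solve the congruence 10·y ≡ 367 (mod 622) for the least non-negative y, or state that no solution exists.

gcd(10, 622) = 2, and 2 does not divide 367.
So the congruence has no solution.

no solution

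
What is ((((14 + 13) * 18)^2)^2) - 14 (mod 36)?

22

14 + 13 = 27
27 * 18 = 486 ≡ 18 (mod 36)
(18)^2 ≡ 0 (mod 36)
(0)^2 ≡ 0 (mod 36)
0 - 14 = -14 ≡ 22 (mod 36)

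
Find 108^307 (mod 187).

114

By square-and-multiply:
108^1 ≡ 108 (mod 187)
108^2 ≡ 108^2 = 11664 ≡ 70 (mod 187)
108^4 ≡ 70^2 = 4900 ≡ 38 (mod 187)
108^8 ≡ 38^2 = 1444 ≡ 135 (mod 187)
108^16 ≡ 135^2 = 18225 ≡ 86 (mod 187)
108^32 ≡ 86^2 = 7396 ≡ 103 (mod 187)
108^64 ≡ 103^2 = 10609 ≡ 137 (mod 187)
108^128 ≡ 137^2 = 18769 ≡ 69 (mod 187)
108^256 ≡ 69^2 = 4761 ≡ 86 (mod 187)
108^307 = 108^256 · 108^32 · 108^16 · 108^2 · 108^1 ≡ 86 · 103 · 86 · 70 · 108 (mod 187).
Accumulate the product:
86 · 103 = 8858 ≡ 69
69 · 86 = 5934 ≡ 137
137 · 70 = 9590 ≡ 53
53 · 108 = 5724 ≡ 114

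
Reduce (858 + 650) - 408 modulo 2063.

1100

858 + 650 = 1508
1508 - 408 = 1100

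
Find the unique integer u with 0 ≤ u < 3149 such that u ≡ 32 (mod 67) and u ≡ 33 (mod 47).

67⁻¹ mod 47: 67×40 ≡ 1 (mod 47), so 67⁻¹ ≡ 40.
u = 32 + 67×((33 − 32)×40 mod 47) = 32 + 67×40 = 2712.

2712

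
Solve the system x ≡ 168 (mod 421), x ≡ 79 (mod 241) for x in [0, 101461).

421⁻¹ mod 241: 421*79 ≡ 1 (mod 241), so 421⁻¹ ≡ 79.
x = 168 + 421*((79 − 168)*79 mod 241) = 168 + 421*199 = 83947.

83947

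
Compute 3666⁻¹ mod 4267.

4196

By the extended Euclidean algorithm:
4267 = 1×3666 + 601
3666 = 6×601 + 60
601 = 10×60 + 1
60 = 60×1 + 0
gcd(3666, 4267) = 1, so the inverse exists.
Bézout: 1 = 61×4267 − 71×3666.
So 3666⁻¹ ≡ −71 ≡ 4196 (mod 4267).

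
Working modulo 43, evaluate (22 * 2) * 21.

21

22 * 2 = 44 ≡ 1 (mod 43)
1 * 21 = 21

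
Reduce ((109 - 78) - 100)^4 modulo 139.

109 - 78 = 31
31 - 100 = -69 ≡ 70 (mod 139)
(70)^4 ≡ 113 (mod 139)

113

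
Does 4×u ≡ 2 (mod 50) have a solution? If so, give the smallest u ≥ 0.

13

gcd(4, 50) = 2, and 2 | 2, so solutions exist.
Divide through by 2: 2×u ≡ 1 mod 25.
2⁻¹ ≡ 13 (mod 25).
u ≡ 13×1 ≡ 13 (mod 25).
The smallest non-negative solution is u = 13.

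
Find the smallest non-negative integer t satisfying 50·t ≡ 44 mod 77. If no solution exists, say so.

gcd(50, 77) = 1, so a unique solution mod 77 exists.
50⁻¹ ≡ 57 (mod 77).
t ≡ 57·44 ≡ 44 (mod 77).

44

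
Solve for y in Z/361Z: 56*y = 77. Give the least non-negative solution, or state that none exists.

227

gcd(56, 361) = 1, so a unique solution mod 361 exists.
56⁻¹ ≡ 303 (mod 361).
y ≡ 303*77 ≡ 227 (mod 361).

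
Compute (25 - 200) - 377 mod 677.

25 - 200 = -175 ≡ 502 (mod 677)
502 - 377 = 125

125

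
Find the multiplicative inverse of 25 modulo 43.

31

Run the extended Euclidean algorithm:
43 = 1×25 + 18
25 = 1×18 + 7
18 = 2×7 + 4
7 = 1×4 + 3
4 = 1×3 + 1
3 = 3×1 + 0
gcd(25, 43) = 1, so the inverse exists.
Back-substitute for 1:
1 = 1×4 − 1×3
  = −1×7 + 2×4
  = 2×18 − 5×7
  = −5×25 + 7×18
  = 7×43 − 12×25
So 25⁻¹ ≡ −12 ≡ 31 (mod 43).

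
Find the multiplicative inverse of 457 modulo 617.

By the extended Euclidean algorithm:
617 = 1*457 + 160
457 = 2*160 + 137
160 = 1*137 + 23
137 = 5*23 + 22
23 = 1*22 + 1
22 = 22*1 + 0
gcd(457, 617) = 1, so the inverse exists.
Bézout: 1 = 20*617 − 27*457.
So 457⁻¹ ≡ −27 ≡ 590 (mod 617).

590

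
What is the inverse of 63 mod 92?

19

92 = 1*63 + 29
63 = 2*29 + 5
29 = 5*5 + 4
5 = 1*4 + 1
4 = 4*1 + 0
gcd(63, 92) = 1, so the inverse exists.
Back-substitute for 1:
1 = 1*5 − 1*4
  = −1*29 + 6*5
  = 6*63 − 13*29
  = −13*92 + 19*63
So 63⁻¹ ≡ 19 (mod 92).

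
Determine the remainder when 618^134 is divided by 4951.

3197

134 in binary is 10000110, i.e. 134 = 128 + 4 + 2.
618^1 ≡ 618 (mod 4951)
618^2 ≡ 618^2 = 381924 ≡ 697 (mod 4951)
618^4 ≡ 697^2 = 485809 ≡ 611 (mod 4951)
618^8 ≡ 611^2 = 373321 ≡ 1996 (mod 4951)
618^16 ≡ 1996^2 = 3984016 ≡ 3412 (mod 4951)
618^32 ≡ 3412^2 = 11641744 ≡ 1943 (mod 4951)
618^64 ≡ 1943^2 = 3775249 ≡ 2587 (mod 4951)
618^128 ≡ 2587^2 = 6692569 ≡ 3768 (mod 4951)
618^134 = 618^128 * 618^4 * 618^2 ≡ 3768 * 611 * 697 (mod 4951).
Accumulate the product:
3768 * 611 = 2302248 ≡ 33
33 * 697 = 23001 ≡ 3197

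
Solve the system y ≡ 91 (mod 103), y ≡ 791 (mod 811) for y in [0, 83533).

103⁻¹ mod 811: 103*63 ≡ 1 (mod 811), so 103⁻¹ ≡ 63.
y = 91 + 103*((791 − 91)*63 mod 811) = 91 + 103*306 = 31609.
Check: 31609 mod 103 = 91, 31609 mod 811 = 791. ✓

31609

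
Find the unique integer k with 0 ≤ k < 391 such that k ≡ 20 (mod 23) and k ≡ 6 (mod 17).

227

23⁻¹ mod 17: 23*3 ≡ 1 (mod 17), so 23⁻¹ ≡ 3.
k = 20 + 23*((6 − 20)*3 mod 17) = 20 + 23*9 = 227.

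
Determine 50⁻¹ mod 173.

173 = 3×50 + 23
50 = 2×23 + 4
23 = 5×4 + 3
4 = 1×3 + 1
3 = 3×1 + 0
gcd(50, 173) = 1, so the inverse exists.
Back-substitute for 1:
1 = 1×4 − 1×3
  = −1×23 + 6×4
  = 6×50 − 13×23
  = −13×173 + 45×50
So 50⁻¹ ≡ 45 (mod 173).

45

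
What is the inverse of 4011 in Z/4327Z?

2944

By the extended Euclidean algorithm:
4327 = 1×4011 + 316
4011 = 12×316 + 219
316 = 1×219 + 97
219 = 2×97 + 25
97 = 3×25 + 22
25 = 1×22 + 3
22 = 7×3 + 1
3 = 3×1 + 0
gcd(4011, 4327) = 1, so the inverse exists.
Bézout: 1 = 1282×4327 − 1383×4011.
So 4011⁻¹ ≡ −1383 ≡ 2944 (mod 4327).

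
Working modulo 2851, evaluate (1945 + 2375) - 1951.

1945 + 2375 = 4320 ≡ 1469 (mod 2851)
1469 - 1951 = -482 ≡ 2369 (mod 2851)

2369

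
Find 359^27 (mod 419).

40

Using repeated squaring:
359^1 ≡ 359 (mod 419)
359^2 ≡ 359^2 = 128881 ≡ 248 (mod 419)
359^4 ≡ 248^2 = 61504 ≡ 330 (mod 419)
359^8 ≡ 330^2 = 108900 ≡ 379 (mod 419)
359^16 ≡ 379^2 = 143641 ≡ 343 (mod 419)
359^27 = 359^16 · 359^8 · 359^2 · 359^1 ≡ 343 · 379 · 248 · 359 (mod 419).
Accumulate the product:
343 · 379 = 129997 ≡ 107
107 · 248 = 26536 ≡ 139
139 · 359 = 49901 ≡ 40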